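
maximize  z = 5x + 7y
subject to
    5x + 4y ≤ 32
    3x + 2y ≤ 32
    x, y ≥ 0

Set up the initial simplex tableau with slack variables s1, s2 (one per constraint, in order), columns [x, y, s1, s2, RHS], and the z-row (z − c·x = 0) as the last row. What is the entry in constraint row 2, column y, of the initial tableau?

2

Constraint 2 has coefficient 2 on y.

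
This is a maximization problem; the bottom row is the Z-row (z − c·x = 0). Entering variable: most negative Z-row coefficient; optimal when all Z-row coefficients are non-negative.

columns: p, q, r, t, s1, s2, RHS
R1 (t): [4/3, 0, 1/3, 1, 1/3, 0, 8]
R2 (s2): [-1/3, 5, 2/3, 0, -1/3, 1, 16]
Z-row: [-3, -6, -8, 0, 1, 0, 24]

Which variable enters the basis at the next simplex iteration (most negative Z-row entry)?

r

Negative Z-row entries: p: -3, q: -6, r: -8.
The most negative is -8 in column r, so r enters.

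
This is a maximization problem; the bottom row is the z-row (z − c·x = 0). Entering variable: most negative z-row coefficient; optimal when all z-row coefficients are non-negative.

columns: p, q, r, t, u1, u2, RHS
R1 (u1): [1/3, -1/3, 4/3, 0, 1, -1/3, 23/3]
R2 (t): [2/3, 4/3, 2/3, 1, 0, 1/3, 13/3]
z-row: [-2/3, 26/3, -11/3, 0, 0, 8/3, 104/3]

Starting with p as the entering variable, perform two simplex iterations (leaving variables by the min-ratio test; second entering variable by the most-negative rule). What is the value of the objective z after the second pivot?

111/2

Ratio test on column p — row 1: (23/3)/(1/3) = 23; row 2: (13/3)/(2/3) = 13/2. Minimum is 13/2 at row 2 (t leaves); pivot element 2/3.
Pivot on row 2; the z-row RHS becomes 104/3 − (-2/3)·(13/2) = 39.
Next entering variable (most negative z-row entry -3): r.
Ratio test on column r — row 1: (11/2)/1 = 11/2; row 2: (13/2)/1 = 13/2. Minimum is 11/2 at row 1 (u1 leaves); pivot element 1.
After the second pivot the z-row RHS is 39 − (-3)·(11/2) = 111/2.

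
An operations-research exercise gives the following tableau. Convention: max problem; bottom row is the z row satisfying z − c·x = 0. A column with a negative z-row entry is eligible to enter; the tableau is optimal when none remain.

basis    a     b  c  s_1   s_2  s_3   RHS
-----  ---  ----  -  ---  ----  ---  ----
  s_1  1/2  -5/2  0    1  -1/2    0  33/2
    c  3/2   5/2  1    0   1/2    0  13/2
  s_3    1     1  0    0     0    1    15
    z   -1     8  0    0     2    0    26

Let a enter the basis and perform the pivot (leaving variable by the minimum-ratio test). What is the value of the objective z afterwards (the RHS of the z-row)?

Ratio test on column a — row 1: (33/2)/(1/2) = 33; row 2: (13/2)/(3/2) = 13/3; row 3: 15/1 = 15. Minimum is 13/3 at row 2 (c leaves); pivot element 3/2.
Pivot on row 2; the z-row RHS becomes 26 − (-1)·(13/3) = 91/3.

91/3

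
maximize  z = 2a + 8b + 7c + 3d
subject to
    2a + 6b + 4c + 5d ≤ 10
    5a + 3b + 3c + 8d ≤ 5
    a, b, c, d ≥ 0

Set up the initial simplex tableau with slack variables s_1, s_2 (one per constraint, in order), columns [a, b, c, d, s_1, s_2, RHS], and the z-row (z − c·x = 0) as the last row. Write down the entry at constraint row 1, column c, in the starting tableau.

4

Constraint 1 has coefficient 4 on c.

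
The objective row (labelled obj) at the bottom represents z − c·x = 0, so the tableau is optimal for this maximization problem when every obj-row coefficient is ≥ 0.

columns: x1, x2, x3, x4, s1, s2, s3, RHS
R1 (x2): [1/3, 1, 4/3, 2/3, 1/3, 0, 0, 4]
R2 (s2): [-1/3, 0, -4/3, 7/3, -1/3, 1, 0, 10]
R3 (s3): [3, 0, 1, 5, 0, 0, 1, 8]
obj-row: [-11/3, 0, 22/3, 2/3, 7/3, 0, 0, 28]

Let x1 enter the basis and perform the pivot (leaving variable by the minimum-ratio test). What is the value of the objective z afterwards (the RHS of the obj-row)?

340/9

Ratio test on column x1 — row 1: 4/(1/3) = 12; row 2: entry -1/3 ≤ 0; row 3: 8/3 = 8/3. Minimum is 8/3 at row 3 (s3 leaves); pivot element 3.
Pivot on row 3; the obj-row RHS becomes 28 − (-11/3)·(8/3) = 340/9.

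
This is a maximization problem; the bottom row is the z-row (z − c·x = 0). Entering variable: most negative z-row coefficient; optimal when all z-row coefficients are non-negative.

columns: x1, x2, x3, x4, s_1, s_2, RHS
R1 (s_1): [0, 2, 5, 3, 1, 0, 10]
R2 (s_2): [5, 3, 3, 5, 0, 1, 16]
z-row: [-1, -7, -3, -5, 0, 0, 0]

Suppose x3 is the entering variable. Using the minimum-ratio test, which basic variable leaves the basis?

s_1

Column x3 entries and ratios — s_1: 10/5 = 2; s_2: 16/3 = 16/3.
Smallest ratio is 2 in the row of s_1, so s_1 leaves.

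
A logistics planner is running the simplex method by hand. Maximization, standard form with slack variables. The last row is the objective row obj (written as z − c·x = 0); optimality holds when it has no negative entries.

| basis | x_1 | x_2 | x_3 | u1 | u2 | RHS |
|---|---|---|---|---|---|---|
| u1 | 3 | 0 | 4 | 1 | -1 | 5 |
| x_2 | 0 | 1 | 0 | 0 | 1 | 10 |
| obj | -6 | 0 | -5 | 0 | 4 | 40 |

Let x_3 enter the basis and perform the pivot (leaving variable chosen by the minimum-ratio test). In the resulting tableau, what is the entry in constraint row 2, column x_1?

Ratio test on column x_3 — row 1: 5/4 = 5/4; row 2: entry 0 ≤ 0. Minimum is 5/4 at row 1 (u1 leaves); pivot element 4.
Divide row 1 by 4; eliminate column x_3 from the other rows.
Row 2 update in column x_1: 0 − 0·(3/4) = 0.

0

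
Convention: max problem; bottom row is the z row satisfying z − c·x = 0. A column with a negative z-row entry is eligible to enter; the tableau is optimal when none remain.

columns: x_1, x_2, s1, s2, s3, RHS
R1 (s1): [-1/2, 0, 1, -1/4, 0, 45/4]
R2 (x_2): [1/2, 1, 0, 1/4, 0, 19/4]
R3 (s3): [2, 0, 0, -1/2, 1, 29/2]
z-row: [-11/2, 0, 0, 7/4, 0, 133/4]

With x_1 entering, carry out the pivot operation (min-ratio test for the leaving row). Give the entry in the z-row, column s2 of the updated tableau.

3/8

Ratio test on column x_1 — row 1: entry -1/2 ≤ 0; row 2: (19/4)/(1/2) = 19/2; row 3: (29/2)/2 = 29/4. Minimum is 29/4 at row 3 (s3 leaves); pivot element 2.
Divide row 3 by 2; eliminate column x_1 from the other rows.
z-row update in column s2: 7/4 − (-11/2)·(-1/4) = 3/8.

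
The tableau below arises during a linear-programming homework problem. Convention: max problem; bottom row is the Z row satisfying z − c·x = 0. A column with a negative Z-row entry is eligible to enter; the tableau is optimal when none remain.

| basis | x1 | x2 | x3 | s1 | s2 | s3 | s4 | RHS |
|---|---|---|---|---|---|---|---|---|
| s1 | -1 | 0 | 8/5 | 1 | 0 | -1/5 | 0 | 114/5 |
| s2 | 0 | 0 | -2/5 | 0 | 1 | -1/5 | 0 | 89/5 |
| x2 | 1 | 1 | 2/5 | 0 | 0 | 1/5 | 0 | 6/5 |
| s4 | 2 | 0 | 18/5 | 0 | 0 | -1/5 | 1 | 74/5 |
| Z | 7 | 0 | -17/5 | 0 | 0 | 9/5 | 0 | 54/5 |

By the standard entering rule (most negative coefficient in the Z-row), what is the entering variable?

x3

Negative Z-row entries: x3: -17/5.
The most negative is -17/5 in column x3, so x3 enters.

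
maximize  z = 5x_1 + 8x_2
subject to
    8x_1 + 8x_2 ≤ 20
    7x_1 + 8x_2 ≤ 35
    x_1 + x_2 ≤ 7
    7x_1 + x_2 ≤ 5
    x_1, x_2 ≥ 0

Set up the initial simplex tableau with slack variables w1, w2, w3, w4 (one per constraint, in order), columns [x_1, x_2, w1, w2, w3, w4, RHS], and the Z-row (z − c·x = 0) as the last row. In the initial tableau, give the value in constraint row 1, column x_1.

8

Constraint 1 has coefficient 8 on x_1.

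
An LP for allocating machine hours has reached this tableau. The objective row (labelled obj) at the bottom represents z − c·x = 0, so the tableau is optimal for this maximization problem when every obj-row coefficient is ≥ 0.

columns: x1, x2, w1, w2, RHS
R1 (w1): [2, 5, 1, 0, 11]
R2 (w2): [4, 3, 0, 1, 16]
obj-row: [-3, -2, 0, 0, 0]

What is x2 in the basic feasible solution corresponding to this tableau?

x2 is not in the basis, so in the current basic feasible solution x2 = 0.

0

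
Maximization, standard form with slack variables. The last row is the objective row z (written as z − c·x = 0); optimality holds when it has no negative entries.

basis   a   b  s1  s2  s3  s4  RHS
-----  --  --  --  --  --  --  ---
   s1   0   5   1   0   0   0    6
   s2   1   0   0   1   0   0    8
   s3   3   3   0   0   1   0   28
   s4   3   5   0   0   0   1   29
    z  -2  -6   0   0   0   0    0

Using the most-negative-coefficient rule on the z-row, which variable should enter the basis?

Negative z-row entries: a: -2, b: -6.
The most negative is -6 in column b, so b enters.

b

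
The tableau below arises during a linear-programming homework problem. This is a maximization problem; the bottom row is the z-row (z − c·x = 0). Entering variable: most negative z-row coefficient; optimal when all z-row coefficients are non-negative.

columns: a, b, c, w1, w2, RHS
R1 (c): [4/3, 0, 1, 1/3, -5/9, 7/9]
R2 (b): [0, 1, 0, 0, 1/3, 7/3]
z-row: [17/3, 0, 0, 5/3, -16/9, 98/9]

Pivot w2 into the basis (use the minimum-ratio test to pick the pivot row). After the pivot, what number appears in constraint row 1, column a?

Ratio test on column w2 — row 1: entry -5/9 ≤ 0; row 2: (7/3)/(1/3) = 7. Minimum is 7 at row 2 (b leaves); pivot element 1/3.
Divide row 2 by 1/3; eliminate column w2 from the other rows.
Row 1 update in column a: 4/3 − (-5/9)·0 = 4/3.

4/3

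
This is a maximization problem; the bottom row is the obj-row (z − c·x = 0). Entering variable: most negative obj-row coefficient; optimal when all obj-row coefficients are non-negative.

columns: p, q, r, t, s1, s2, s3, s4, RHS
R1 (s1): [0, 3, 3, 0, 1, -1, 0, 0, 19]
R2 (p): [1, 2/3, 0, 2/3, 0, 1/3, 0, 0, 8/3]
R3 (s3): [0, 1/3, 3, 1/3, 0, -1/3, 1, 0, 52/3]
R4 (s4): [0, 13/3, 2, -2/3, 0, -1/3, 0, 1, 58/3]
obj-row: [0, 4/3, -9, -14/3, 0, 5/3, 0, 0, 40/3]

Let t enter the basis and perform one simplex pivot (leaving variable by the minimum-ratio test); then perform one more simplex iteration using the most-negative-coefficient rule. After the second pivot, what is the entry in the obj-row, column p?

Ratio test on column t — row 1: entry 0 ≤ 0; row 2: (8/3)/(2/3) = 4; row 3: (52/3)/(1/3) = 52; row 4: entry -2/3 ≤ 0. Minimum is 4 at row 2 (p leaves); pivot element 2/3.
Divide row 2 by 2/3; eliminate column t from the other rows.
Second iteration: most negative obj-row entry is -9 in column r, so r enters.
Ratio test on column r — row 1: 19/3 = 19/3; row 2: entry 0 ≤ 0; row 3: 16/3 = 16/3; row 4: 22/2 = 11. Minimum is 16/3 at row 3 (s3 leaves); pivot element 3.
Divide row 3 by 3; eliminate column r from the other rows.
After both pivots, the entry at the obj-row, column p is 11/2.

11/2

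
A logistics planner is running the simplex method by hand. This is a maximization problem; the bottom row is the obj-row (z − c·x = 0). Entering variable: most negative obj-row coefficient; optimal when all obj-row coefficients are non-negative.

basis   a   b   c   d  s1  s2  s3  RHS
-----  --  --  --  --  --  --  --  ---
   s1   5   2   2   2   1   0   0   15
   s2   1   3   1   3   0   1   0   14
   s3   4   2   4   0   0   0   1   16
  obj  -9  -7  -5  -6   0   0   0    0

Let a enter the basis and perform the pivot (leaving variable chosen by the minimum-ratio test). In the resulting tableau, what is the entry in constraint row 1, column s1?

Ratio test on column a — row 1: 15/5 = 3; row 2: 14/1 = 14; row 3: 16/4 = 4. Minimum is 3 at row 1 (s1 leaves); pivot element 5.
Divide row 1 by 5; eliminate column a from the other rows.
In the new row 1, the s1 entry is the old entry divided by the pivot: 1/5 = 1/5.

1/5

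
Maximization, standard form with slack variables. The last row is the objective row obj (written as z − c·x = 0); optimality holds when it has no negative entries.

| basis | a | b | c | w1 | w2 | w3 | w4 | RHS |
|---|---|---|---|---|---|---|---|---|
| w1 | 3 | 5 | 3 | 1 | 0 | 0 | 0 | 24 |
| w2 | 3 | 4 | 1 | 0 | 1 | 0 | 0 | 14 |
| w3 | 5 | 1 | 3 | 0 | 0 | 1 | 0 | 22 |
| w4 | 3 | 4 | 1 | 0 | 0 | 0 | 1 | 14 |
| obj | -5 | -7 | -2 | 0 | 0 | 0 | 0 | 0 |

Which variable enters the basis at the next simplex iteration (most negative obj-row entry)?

b

Negative obj-row entries: a: -5, b: -7, c: -2.
The most negative is -7 in column b, so b enters.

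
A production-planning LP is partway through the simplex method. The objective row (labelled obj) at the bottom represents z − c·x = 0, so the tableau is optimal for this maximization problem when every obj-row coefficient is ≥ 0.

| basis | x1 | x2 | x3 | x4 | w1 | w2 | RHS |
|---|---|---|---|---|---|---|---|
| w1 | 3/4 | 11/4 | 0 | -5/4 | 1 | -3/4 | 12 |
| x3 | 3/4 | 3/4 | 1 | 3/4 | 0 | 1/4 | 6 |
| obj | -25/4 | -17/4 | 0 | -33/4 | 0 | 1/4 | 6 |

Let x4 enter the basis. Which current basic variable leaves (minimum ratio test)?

Column x4 entries and ratios — w1: -5/4 ≤ 0, skip; x3: 6/(3/4) = 8.
Smallest ratio is 8 in the row of x3, so x3 leaves.

x3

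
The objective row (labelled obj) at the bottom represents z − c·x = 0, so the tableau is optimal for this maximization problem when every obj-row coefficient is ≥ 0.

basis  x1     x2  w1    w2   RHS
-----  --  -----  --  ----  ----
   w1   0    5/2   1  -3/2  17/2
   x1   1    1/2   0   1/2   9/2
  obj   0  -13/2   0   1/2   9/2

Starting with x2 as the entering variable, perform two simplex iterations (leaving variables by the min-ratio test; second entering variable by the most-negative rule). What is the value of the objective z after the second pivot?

77/2

Ratio test on column x2 — row 1: (17/2)/(5/2) = 17/5; row 2: (9/2)/(1/2) = 9. Minimum is 17/5 at row 1 (w1 leaves); pivot element 5/2.
Pivot on row 1; the obj-row RHS becomes 9/2 − (-13/2)·(17/5) = 133/5.
Next entering variable (most negative obj-row entry -17/5): w2.
Ratio test on column w2 — row 1: entry -3/5 ≤ 0; row 2: (14/5)/(4/5) = 7/2. Minimum is 7/2 at row 2 (x1 leaves); pivot element 4/5.
After the second pivot the obj-row RHS is 133/5 − (-17/5)·(7/2) = 77/2.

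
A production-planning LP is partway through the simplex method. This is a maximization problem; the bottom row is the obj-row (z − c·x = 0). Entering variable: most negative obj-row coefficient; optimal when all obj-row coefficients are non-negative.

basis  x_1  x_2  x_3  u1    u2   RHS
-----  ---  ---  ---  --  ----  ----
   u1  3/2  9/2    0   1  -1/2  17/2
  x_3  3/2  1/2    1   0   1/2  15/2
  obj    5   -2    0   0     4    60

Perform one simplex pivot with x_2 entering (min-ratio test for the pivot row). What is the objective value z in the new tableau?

574/9

Ratio test on column x_2 — row 1: (17/2)/(9/2) = 17/9; row 2: (15/2)/(1/2) = 15. Minimum is 17/9 at row 1 (u1 leaves); pivot element 9/2.
Pivot on row 1; the obj-row RHS becomes 60 − (-2)·(17/9) = 574/9.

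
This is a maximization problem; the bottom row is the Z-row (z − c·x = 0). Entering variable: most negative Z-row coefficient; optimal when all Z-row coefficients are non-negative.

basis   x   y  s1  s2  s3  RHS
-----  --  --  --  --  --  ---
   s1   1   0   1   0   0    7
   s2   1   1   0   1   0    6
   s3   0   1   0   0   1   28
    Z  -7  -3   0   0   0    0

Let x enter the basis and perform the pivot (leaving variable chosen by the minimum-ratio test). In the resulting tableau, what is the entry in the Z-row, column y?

4

Ratio test on column x — row 1: 7/1 = 7; row 2: 6/1 = 6; row 3: entry 0 ≤ 0. Minimum is 6 at row 2 (s2 leaves); pivot element 1.
Divide row 2 by 1; eliminate column x from the other rows.
Z-row update in column y: -3 − (-7)·1 = 4.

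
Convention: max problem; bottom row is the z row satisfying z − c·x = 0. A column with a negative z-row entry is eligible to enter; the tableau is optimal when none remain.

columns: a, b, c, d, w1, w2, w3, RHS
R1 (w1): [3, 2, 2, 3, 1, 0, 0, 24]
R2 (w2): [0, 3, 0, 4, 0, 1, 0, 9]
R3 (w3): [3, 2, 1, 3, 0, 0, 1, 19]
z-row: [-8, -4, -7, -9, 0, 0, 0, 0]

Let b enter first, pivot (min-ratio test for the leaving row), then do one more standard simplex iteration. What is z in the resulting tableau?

Ratio test on column b — row 1: 24/2 = 12; row 2: 9/3 = 3; row 3: 19/2 = 19/2. Minimum is 3 at row 2 (w2 leaves); pivot element 3.
Pivot on row 2; the z-row RHS becomes 0 − (-4)·3 = 12.
Next entering variable (most negative z-row entry -8): a.
Ratio test on column a — row 1: 18/3 = 6; row 2: entry 0 ≤ 0; row 3: 13/3 = 13/3. Minimum is 13/3 at row 3 (w3 leaves); pivot element 3.
After the second pivot the z-row RHS is 12 − (-8)·(13/3) = 140/3.

140/3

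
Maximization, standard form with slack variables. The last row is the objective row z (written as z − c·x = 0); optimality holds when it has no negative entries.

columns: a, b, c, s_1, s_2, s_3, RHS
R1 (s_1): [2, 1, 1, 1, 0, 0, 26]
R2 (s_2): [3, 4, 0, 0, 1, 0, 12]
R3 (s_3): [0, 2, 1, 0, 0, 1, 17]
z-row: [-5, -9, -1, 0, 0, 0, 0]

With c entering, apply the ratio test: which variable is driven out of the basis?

s_3

Column c entries and ratios — s_1: 26/1 = 26; s_2: 0 ≤ 0, skip; s_3: 17/1 = 17.
Smallest ratio is 17 in the row of s_3, so s_3 leaves.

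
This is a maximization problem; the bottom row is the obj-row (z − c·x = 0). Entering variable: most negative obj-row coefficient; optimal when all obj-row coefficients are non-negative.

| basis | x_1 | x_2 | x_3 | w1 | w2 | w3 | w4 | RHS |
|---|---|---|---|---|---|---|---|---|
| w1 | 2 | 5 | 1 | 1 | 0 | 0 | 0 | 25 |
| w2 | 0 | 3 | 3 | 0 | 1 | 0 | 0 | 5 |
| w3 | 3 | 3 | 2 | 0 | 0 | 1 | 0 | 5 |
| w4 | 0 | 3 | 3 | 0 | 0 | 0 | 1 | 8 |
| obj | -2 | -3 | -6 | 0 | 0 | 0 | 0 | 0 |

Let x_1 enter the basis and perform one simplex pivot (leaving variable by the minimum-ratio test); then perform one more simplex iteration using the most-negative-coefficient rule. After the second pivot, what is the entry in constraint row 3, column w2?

Ratio test on column x_1 — row 1: 25/2 = 25/2; row 2: entry 0 ≤ 0; row 3: 5/3 = 5/3; row 4: entry 0 ≤ 0. Minimum is 5/3 at row 3 (w3 leaves); pivot element 3.
Divide row 3 by 3; eliminate column x_1 from the other rows.
Second iteration: most negative obj-row entry is -14/3 in column x_3, so x_3 enters.
Ratio test on column x_3 — row 1: entry -1/3 ≤ 0; row 2: 5/3 = 5/3; row 3: (5/3)/(2/3) = 5/2; row 4: 8/3 = 8/3. Minimum is 5/3 at row 2 (w2 leaves); pivot element 3.
Divide row 2 by 3; eliminate column x_3 from the other rows.
After both pivots, the entry at constraint row 3, column w2 is -2/9.

-2/9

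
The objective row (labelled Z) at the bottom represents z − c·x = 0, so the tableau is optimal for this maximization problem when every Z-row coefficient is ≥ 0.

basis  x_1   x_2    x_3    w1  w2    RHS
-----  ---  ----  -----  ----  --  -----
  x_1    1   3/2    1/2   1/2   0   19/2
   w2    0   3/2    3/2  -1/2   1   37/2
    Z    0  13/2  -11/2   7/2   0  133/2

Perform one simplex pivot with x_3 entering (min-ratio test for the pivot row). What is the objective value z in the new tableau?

Ratio test on column x_3 — row 1: (19/2)/(1/2) = 19; row 2: (37/2)/(3/2) = 37/3. Minimum is 37/3 at row 2 (w2 leaves); pivot element 3/2.
Pivot on row 2; the Z-row RHS becomes 133/2 − (-11/2)·(37/3) = 403/3.

403/3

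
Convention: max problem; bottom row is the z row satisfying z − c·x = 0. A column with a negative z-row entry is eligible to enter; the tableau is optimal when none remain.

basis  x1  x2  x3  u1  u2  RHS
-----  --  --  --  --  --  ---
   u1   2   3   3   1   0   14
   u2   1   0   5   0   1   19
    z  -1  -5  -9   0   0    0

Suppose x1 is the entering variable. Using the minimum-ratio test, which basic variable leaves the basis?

Column x1 entries and ratios — u1: 14/2 = 7; u2: 19/1 = 19.
Smallest ratio is 7 in the row of u1, so u1 leaves.

u1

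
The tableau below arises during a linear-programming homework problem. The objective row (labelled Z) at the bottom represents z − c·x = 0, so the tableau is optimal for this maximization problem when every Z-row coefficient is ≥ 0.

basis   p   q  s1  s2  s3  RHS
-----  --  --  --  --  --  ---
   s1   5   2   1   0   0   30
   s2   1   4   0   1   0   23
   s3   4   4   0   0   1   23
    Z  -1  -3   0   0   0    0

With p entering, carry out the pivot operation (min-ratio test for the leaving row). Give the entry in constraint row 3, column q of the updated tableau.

Ratio test on column p — row 1: 30/5 = 6; row 2: 23/1 = 23; row 3: 23/4 = 23/4. Minimum is 23/4 at row 3 (s3 leaves); pivot element 4.
Divide row 3 by 4; eliminate column p from the other rows.
In the new row 3, the q entry is the old entry divided by the pivot: 4/4 = 1.

1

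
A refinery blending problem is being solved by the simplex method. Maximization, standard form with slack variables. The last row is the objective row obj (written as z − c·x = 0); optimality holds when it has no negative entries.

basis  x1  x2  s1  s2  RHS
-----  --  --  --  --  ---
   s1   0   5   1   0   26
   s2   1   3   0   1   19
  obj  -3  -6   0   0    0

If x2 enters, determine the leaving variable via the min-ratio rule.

s1

Column x2 entries and ratios — s1: 26/5 = 26/5; s2: 19/3 = 19/3.
Smallest ratio is 26/5 in the row of s1, so s1 leaves.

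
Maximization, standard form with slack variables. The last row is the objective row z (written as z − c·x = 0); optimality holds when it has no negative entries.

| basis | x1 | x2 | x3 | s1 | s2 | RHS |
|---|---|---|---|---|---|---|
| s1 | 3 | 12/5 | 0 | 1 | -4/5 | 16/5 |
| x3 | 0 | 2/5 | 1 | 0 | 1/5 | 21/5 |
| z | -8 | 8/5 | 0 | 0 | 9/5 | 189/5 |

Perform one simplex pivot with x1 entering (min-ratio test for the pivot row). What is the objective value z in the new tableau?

139/3

Ratio test on column x1 — row 1: (16/5)/3 = 16/15; row 2: entry 0 ≤ 0. Minimum is 16/15 at row 1 (s1 leaves); pivot element 3.
Pivot on row 1; the z-row RHS becomes 189/5 − (-8)·(16/15) = 139/3.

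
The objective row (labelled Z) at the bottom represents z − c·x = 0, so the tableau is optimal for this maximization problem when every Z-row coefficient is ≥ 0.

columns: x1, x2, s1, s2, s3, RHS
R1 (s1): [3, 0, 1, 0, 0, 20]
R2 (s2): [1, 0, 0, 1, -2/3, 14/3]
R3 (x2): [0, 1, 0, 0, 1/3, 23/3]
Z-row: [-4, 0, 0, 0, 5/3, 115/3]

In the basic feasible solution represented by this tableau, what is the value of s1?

20

s1 is basic (row 1); its value is the RHS of that row, 20.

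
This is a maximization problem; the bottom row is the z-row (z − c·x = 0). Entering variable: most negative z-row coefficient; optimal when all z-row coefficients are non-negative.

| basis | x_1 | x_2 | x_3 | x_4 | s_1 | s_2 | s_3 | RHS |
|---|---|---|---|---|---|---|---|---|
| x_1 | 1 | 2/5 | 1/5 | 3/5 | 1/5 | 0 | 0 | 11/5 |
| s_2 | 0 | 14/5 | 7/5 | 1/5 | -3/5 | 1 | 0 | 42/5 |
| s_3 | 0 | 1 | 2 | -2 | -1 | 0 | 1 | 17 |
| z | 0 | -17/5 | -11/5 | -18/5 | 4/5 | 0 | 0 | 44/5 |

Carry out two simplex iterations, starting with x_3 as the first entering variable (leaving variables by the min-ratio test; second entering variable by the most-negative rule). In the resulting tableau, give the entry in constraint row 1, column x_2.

Ratio test on column x_3 — row 1: (11/5)/(1/5) = 11; row 2: (42/5)/(7/5) = 6; row 3: 17/2 = 17/2. Minimum is 6 at row 2 (s_2 leaves); pivot element 7/5.
Divide row 2 by 7/5; eliminate column x_3 from the other rows.
Second iteration: most negative z-row entry is -23/7 in column x_4, so x_4 enters.
Ratio test on column x_4 — row 1: 1/(4/7) = 7/4; row 2: 6/(1/7) = 42; row 3: entry -16/7 ≤ 0. Minimum is 7/4 at row 1 (x_1 leaves); pivot element 4/7.
Divide row 1 by 4/7; eliminate column x_4 from the other rows.
After both pivots, the entry at constraint row 1, column x_2 is 0.

0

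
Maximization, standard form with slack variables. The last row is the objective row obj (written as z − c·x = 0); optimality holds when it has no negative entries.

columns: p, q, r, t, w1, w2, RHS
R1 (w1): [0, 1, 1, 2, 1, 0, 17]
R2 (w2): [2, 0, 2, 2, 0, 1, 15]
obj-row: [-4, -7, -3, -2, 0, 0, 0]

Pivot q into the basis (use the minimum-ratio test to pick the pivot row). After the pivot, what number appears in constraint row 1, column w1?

1

Ratio test on column q — row 1: 17/1 = 17; row 2: entry 0 ≤ 0. Minimum is 17 at row 1 (w1 leaves); pivot element 1.
Divide row 1 by 1; eliminate column q from the other rows.
In the new row 1, the w1 entry is the old entry divided by the pivot: 1/1 = 1.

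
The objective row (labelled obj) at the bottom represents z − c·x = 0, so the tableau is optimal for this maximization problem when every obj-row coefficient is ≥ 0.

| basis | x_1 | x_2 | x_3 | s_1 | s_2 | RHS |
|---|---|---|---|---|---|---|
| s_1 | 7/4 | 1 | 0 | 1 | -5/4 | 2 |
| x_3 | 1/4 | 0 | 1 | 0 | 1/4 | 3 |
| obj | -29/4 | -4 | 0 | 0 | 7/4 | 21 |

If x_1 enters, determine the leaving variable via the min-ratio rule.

s_1

Column x_1 entries and ratios — s_1: 2/(7/4) = 8/7; x_3: 3/(1/4) = 12.
Smallest ratio is 8/7 in the row of s_1, so s_1 leaves.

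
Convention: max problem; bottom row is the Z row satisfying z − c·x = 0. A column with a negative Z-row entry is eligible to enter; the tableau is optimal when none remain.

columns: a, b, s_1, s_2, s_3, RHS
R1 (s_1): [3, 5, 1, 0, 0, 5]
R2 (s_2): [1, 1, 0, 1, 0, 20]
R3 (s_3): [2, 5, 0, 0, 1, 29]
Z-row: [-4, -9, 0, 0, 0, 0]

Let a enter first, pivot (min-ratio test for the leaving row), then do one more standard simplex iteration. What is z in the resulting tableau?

9

Ratio test on column a — row 1: 5/3 = 5/3; row 2: 20/1 = 20; row 3: 29/2 = 29/2. Minimum is 5/3 at row 1 (s_1 leaves); pivot element 3.
Pivot on row 1; the Z-row RHS becomes 0 − (-4)·(5/3) = 20/3.
Next entering variable (most negative Z-row entry -7/3): b.
Ratio test on column b — row 1: (5/3)/(5/3) = 1; row 2: entry -2/3 ≤ 0; row 3: (77/3)/(5/3) = 77/5. Minimum is 1 at row 1 (a leaves); pivot element 5/3.
After the second pivot the Z-row RHS is 20/3 − (-7/3)·1 = 9.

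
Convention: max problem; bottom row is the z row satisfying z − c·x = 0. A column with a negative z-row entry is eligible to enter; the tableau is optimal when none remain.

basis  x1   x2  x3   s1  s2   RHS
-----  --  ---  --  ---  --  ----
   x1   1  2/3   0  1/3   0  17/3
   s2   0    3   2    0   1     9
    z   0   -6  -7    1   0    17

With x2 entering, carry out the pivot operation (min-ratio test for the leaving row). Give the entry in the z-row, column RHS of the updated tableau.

Ratio test on column x2 — row 1: (17/3)/(2/3) = 17/2; row 2: 9/3 = 3. Minimum is 3 at row 2 (s2 leaves); pivot element 3.
Divide row 2 by 3; eliminate column x2 from the other rows.
z-row update in column RHS: 17 − (-6)·3 = 35.

35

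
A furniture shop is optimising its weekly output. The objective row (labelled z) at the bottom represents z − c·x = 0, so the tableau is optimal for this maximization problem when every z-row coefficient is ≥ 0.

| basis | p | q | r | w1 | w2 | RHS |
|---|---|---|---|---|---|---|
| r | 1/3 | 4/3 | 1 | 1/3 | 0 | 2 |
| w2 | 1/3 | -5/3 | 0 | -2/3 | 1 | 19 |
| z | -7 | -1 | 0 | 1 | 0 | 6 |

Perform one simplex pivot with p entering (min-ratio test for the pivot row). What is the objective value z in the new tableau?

48

Ratio test on column p — row 1: 2/(1/3) = 6; row 2: 19/(1/3) = 57. Minimum is 6 at row 1 (r leaves); pivot element 1/3.
Pivot on row 1; the z-row RHS becomes 6 − (-7)·6 = 48.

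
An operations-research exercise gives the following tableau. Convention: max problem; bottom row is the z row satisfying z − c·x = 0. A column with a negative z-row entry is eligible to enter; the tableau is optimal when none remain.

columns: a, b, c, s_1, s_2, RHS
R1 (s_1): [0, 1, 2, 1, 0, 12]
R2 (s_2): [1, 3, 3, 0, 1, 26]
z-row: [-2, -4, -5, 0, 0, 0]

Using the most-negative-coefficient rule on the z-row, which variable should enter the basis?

c

Negative z-row entries: a: -2, b: -4, c: -5.
The most negative is -5 in column c, so c enters.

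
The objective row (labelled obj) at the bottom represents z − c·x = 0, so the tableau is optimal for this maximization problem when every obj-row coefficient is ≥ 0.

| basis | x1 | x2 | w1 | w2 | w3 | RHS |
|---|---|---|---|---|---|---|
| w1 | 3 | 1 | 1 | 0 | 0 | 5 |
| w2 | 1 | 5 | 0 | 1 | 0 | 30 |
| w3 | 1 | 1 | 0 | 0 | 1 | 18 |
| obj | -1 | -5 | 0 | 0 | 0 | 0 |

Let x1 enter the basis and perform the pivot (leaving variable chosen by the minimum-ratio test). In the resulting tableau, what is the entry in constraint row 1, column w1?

1/3

Ratio test on column x1 — row 1: 5/3 = 5/3; row 2: 30/1 = 30; row 3: 18/1 = 18. Minimum is 5/3 at row 1 (w1 leaves); pivot element 3.
Divide row 1 by 3; eliminate column x1 from the other rows.
In the new row 1, the w1 entry is the old entry divided by the pivot: 1/3 = 1/3.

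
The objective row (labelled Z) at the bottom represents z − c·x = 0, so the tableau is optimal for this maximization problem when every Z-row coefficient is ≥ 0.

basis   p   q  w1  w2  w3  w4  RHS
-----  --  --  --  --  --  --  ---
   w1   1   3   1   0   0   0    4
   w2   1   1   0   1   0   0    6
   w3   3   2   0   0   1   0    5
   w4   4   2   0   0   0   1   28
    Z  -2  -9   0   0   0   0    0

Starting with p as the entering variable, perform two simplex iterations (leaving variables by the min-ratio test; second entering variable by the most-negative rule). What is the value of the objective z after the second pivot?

Ratio test on column p — row 1: 4/1 = 4; row 2: 6/1 = 6; row 3: 5/3 = 5/3; row 4: 28/4 = 7. Minimum is 5/3 at row 3 (w3 leaves); pivot element 3.
Pivot on row 3; the Z-row RHS becomes 0 − (-2)·(5/3) = 10/3.
Next entering variable (most negative Z-row entry -23/3): q.
Ratio test on column q — row 1: (7/3)/(7/3) = 1; row 2: (13/3)/(1/3) = 13; row 3: (5/3)/(2/3) = 5/2; row 4: entry -2/3 ≤ 0. Minimum is 1 at row 1 (w1 leaves); pivot element 7/3.
After the second pivot the Z-row RHS is 10/3 − (-23/3)·1 = 11.

11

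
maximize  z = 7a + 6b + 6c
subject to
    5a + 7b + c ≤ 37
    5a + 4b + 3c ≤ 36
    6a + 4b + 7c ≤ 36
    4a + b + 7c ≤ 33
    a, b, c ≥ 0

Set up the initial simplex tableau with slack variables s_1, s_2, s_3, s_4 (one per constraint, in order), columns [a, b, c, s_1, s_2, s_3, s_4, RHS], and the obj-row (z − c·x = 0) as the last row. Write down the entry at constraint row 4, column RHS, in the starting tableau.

33

The RHS of constraint 4 is b_4 = 33.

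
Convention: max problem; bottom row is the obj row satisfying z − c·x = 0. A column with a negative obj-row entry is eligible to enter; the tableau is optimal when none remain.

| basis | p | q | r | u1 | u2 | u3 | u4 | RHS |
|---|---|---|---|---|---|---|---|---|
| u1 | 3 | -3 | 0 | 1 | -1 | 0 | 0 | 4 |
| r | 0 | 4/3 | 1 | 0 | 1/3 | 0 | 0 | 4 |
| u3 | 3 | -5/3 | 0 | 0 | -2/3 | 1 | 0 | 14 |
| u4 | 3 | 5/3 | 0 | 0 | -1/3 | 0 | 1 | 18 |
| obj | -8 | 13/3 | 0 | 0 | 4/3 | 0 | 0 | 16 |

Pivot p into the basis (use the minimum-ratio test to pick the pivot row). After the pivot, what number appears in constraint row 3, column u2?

1/3

Ratio test on column p — row 1: 4/3 = 4/3; row 2: entry 0 ≤ 0; row 3: 14/3 = 14/3; row 4: 18/3 = 6. Minimum is 4/3 at row 1 (u1 leaves); pivot element 3.
Divide row 1 by 3; eliminate column p from the other rows.
Row 3 update in column u2: -2/3 − 3·(-1/3) = 1/3.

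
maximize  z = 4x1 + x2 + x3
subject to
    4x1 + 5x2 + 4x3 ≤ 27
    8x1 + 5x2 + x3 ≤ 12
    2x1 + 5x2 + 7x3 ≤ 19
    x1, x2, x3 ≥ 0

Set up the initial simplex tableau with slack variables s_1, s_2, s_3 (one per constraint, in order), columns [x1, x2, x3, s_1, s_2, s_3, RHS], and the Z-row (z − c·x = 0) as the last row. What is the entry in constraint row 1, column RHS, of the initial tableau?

The RHS of constraint 1 is b_1 = 27.

27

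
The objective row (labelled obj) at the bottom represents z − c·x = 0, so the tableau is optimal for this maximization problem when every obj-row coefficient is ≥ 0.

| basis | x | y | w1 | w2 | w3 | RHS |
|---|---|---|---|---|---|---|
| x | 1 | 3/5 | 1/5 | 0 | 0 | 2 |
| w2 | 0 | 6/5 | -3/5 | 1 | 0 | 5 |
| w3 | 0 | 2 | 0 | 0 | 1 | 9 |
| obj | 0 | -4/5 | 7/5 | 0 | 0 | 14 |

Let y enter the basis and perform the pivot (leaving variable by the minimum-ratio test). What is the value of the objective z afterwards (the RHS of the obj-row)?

Ratio test on column y — row 1: 2/(3/5) = 10/3; row 2: 5/(6/5) = 25/6; row 3: 9/2 = 9/2. Minimum is 10/3 at row 1 (x leaves); pivot element 3/5.
Pivot on row 1; the obj-row RHS becomes 14 − (-4/5)·(10/3) = 50/3.

50/3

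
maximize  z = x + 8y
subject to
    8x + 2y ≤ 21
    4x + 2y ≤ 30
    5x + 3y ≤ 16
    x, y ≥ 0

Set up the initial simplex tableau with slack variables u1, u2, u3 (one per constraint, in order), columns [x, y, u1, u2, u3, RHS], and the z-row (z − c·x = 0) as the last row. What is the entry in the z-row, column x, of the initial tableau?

-1

The z-row carries the negated objective coefficients: the x entry is -1.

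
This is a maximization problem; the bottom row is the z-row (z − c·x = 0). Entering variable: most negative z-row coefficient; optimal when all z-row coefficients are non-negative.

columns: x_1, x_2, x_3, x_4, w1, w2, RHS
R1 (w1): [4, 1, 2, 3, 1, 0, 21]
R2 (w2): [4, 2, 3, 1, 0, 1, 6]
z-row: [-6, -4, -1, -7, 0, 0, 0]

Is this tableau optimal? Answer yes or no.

The z-row has a negative entry -7 in column x_4, so it is not optimal.

no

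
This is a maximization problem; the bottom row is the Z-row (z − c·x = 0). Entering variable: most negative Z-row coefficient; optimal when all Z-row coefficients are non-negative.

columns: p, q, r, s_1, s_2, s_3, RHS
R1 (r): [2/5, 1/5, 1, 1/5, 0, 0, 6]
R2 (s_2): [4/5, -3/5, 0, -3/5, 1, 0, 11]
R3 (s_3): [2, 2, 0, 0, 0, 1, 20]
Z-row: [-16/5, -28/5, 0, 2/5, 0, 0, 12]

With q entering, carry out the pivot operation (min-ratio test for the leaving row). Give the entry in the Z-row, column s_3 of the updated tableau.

14/5

Ratio test on column q — row 1: 6/(1/5) = 30; row 2: entry -3/5 ≤ 0; row 3: 20/2 = 10. Minimum is 10 at row 3 (s_3 leaves); pivot element 2.
Divide row 3 by 2; eliminate column q from the other rows.
Z-row update in column s_3: 0 − (-28/5)·(1/2) = 14/5.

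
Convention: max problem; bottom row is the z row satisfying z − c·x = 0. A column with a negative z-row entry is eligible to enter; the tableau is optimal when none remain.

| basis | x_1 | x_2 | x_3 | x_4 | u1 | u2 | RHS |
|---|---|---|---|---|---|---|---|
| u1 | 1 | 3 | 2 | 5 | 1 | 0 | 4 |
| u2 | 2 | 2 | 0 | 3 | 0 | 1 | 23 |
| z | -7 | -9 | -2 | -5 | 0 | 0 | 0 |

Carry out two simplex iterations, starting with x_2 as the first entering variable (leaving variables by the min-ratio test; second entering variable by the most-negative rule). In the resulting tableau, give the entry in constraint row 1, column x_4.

5

Ratio test on column x_2 — row 1: 4/3 = 4/3; row 2: 23/2 = 23/2. Minimum is 4/3 at row 1 (u1 leaves); pivot element 3.
Divide row 1 by 3; eliminate column x_2 from the other rows.
Second iteration: most negative z-row entry is -4 in column x_1, so x_1 enters.
Ratio test on column x_1 — row 1: (4/3)/(1/3) = 4; row 2: (61/3)/(4/3) = 61/4. Minimum is 4 at row 1 (x_2 leaves); pivot element 1/3.
Divide row 1 by 1/3; eliminate column x_1 from the other rows.
After both pivots, the entry at constraint row 1, column x_4 is 5.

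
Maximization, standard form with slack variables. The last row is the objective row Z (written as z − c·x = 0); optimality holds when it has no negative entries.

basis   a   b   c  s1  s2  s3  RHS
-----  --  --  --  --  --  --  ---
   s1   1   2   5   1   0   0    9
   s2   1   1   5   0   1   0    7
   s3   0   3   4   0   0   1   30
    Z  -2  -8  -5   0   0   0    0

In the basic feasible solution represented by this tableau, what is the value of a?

a is not in the basis, so in the current basic feasible solution a = 0.

0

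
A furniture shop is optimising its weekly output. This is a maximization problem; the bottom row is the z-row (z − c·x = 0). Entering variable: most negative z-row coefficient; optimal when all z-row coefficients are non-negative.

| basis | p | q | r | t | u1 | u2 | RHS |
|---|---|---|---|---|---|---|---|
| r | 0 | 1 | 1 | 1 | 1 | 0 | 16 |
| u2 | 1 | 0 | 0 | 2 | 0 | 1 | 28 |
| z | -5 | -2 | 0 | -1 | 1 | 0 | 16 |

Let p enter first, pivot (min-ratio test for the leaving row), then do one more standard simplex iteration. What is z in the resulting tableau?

188

Ratio test on column p — row 1: entry 0 ≤ 0; row 2: 28/1 = 28. Minimum is 28 at row 2 (u2 leaves); pivot element 1.
Pivot on row 2; the z-row RHS becomes 16 − (-5)·28 = 156.
Next entering variable (most negative z-row entry -2): q.
Ratio test on column q — row 1: 16/1 = 16; row 2: entry 0 ≤ 0. Minimum is 16 at row 1 (r leaves); pivot element 1.
After the second pivot the z-row RHS is 156 − (-2)·16 = 188.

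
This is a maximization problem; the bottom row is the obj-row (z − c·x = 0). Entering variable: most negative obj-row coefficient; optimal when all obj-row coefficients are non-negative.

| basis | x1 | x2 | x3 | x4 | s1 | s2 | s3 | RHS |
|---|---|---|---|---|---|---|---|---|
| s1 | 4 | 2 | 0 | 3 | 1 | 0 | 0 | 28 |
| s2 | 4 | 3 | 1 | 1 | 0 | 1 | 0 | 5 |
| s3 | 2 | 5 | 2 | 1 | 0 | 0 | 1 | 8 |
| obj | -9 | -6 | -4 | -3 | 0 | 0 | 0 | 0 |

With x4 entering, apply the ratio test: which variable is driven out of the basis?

Column x4 entries and ratios — s1: 28/3 = 28/3; s2: 5/1 = 5; s3: 8/1 = 8.
Smallest ratio is 5 in the row of s2, so s2 leaves.

s2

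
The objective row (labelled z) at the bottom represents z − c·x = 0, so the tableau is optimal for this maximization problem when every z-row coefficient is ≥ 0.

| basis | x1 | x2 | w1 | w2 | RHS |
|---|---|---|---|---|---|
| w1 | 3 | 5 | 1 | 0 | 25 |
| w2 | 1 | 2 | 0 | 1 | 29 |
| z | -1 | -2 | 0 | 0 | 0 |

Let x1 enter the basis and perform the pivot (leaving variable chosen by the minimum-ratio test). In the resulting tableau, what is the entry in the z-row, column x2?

-1/3

Ratio test on column x1 — row 1: 25/3 = 25/3; row 2: 29/1 = 29. Minimum is 25/3 at row 1 (w1 leaves); pivot element 3.
Divide row 1 by 3; eliminate column x1 from the other rows.
z-row update in column x2: -2 − (-1)·(5/3) = -1/3.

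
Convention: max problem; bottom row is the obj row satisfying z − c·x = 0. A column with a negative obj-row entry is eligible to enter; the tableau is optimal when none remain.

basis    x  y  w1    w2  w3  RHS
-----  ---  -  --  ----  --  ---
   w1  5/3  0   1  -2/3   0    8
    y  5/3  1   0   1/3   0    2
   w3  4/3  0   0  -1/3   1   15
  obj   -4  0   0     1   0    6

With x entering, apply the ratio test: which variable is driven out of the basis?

y

Column x entries and ratios — w1: 8/(5/3) = 24/5; y: 2/(5/3) = 6/5; w3: 15/(4/3) = 45/4.
Smallest ratio is 6/5 in the row of y, so y leaves.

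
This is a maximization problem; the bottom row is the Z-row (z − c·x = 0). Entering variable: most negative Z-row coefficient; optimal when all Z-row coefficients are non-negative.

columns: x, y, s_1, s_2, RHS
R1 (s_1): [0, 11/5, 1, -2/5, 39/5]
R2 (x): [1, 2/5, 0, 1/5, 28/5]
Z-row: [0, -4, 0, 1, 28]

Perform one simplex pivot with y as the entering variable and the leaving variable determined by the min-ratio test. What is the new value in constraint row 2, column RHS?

46/11

Ratio test on column y — row 1: (39/5)/(11/5) = 39/11; row 2: (28/5)/(2/5) = 14. Minimum is 39/11 at row 1 (s_1 leaves); pivot element 11/5.
Divide row 1 by 11/5; eliminate column y from the other rows.
Row 2 update in column RHS: 28/5 − (2/5)·(39/11) = 46/11.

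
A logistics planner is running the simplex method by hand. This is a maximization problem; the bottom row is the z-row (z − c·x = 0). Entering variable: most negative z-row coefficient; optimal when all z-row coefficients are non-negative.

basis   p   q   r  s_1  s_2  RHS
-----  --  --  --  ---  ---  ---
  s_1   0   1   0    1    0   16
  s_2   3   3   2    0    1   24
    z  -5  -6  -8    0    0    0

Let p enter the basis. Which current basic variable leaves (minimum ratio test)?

Column p entries and ratios — s_1: 0 ≤ 0, skip; s_2: 24/3 = 8.
Smallest ratio is 8 in the row of s_2, so s_2 leaves.

s_2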